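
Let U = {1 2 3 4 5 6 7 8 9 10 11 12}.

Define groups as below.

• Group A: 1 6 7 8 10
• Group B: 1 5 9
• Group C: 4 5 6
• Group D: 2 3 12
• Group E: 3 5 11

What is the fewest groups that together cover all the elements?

A, B, C, D, and E cover everything between them: the union {1, 2, 3, 4, 5, 6, 7, 8, 9, 10, 11, 12} is all of U.
No 4 of the 5 groups cover everything (all 5 combinations miss at least one element), so 5 is optimal.

5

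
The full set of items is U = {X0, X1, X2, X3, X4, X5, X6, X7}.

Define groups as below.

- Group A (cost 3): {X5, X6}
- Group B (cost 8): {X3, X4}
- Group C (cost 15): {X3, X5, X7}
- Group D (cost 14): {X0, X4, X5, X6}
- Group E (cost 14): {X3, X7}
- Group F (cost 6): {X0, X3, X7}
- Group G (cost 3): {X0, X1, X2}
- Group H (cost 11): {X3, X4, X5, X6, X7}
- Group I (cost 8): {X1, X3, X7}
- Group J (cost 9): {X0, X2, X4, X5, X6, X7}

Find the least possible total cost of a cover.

G, H together cover every item (G ∪ H = {X0, X1, X2, X3, X4, X5, X6, X7}); total cost 3 + 11 = 14.
The greedy pick G, A, F, B costs 20; no covering selection beats 14.

14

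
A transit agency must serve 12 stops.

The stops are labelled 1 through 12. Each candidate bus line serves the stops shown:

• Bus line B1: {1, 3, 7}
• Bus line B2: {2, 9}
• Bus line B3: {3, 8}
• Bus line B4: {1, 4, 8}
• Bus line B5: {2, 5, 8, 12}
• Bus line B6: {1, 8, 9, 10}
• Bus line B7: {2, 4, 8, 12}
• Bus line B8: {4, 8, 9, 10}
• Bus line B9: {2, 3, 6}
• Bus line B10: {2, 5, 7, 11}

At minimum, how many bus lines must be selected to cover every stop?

4

Take {B6, B7, B9, B10}. Their union is {1, 2, 3, 4, 5, 6, 7, 8, 9, 10, 11, 12}, which is all 12 stops.
Only B9 contains 6, so B9 is forced; the remaining 9 stops need at least 3 more bus lines (each remaining bus line adds at most 4) — so at least 4 bus lines are needed, and 4 is optimal.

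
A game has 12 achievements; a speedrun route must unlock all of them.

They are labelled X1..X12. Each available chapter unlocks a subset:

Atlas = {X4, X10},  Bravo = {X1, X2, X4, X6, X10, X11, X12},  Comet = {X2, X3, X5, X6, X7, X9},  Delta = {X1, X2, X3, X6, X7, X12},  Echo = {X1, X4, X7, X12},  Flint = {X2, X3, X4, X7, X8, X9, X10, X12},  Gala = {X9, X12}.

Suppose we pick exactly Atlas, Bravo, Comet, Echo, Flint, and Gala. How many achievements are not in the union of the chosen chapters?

Union of Atlas, Bravo, Comet, Echo, Flint, Gala = {X1, X2, X3, X4, X5, X6, X7, X8, X9, X10, X11, X12} — that's every achievement, so 0 are uncovered.

0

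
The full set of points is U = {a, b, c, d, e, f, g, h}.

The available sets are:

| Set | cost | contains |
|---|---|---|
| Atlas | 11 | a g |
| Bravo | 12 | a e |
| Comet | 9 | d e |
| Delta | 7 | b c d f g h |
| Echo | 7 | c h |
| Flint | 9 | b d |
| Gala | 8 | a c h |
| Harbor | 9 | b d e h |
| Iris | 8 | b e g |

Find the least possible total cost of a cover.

19

Bravo, Delta together cover every point (Bravo ∪ Delta = {a, b, c, d, e, f, g, h}); total cost 12 + 7 = 19.
No covering selection has total cost below 19.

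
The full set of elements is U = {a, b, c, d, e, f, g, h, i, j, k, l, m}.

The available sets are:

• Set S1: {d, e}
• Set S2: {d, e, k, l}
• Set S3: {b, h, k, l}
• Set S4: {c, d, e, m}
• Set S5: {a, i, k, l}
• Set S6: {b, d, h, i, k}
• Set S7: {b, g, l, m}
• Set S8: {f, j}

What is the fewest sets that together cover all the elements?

Take {S4, S5, S6, S7, S8}. Their union is {a, b, c, d, e, f, g, h, i, j, k, l, m}, which is all 13 elements.
No 4 of the 8 sets cover everything (all 70 combinations miss at least one element), so 5 is optimal.

5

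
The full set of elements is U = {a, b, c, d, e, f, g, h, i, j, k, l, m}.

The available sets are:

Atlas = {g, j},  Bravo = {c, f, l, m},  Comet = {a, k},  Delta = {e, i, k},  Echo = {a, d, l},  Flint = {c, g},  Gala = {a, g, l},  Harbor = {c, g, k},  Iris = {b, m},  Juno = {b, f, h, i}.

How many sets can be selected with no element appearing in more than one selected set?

4

Delta, Echo, Flint, Iris are pairwise disjoint (Delta={e,i,k}; Echo={a,d,l}; Flint={c,g}; Iris={b,m}).
Every remaining set overlaps one of these, and no 5 of the listed sets are pairwise disjoint, so 4 is the maximum.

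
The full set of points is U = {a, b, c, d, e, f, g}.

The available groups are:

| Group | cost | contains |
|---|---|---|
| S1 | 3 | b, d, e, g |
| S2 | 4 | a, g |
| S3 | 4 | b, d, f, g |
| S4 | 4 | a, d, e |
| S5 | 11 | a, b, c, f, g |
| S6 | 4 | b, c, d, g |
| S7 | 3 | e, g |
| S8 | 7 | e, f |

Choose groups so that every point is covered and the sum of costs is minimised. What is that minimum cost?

S3, S4, S6 together cover every point (S3 ∪ S4 ∪ S6 = {a, b, c, d, e, f, g}); total cost 4 + 4 + 4 = 12.
The greedy pick S1, S5 costs 14; no covering selection beats 12.

12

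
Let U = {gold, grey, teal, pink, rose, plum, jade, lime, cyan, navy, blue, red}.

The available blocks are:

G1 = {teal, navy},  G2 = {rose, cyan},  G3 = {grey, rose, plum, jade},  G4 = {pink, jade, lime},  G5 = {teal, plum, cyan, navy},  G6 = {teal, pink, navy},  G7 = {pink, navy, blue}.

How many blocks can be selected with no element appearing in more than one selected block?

G1, G2, G4 are pairwise disjoint (G1={teal,navy}; G2={rose,cyan}; G4={pink,jade,lime}).
Every remaining block overlaps one of these, and no 4 of the listed blocks are pairwise disjoint, so 3 is the maximum.

3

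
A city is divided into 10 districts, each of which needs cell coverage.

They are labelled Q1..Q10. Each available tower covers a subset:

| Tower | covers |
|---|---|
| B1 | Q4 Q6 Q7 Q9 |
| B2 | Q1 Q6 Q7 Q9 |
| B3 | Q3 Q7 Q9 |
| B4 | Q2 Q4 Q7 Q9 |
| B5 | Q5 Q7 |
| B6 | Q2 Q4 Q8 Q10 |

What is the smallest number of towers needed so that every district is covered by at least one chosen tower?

Take {B2, B3, B5, B6}. Their union is {Q1, Q2, Q3, Q4, Q5, Q6, Q7, Q8, Q9, Q10}, which is all 10 districts.
No 3 of the 6 towers cover everything (all 20 combinations miss at least one district), so 4 is optimal.

4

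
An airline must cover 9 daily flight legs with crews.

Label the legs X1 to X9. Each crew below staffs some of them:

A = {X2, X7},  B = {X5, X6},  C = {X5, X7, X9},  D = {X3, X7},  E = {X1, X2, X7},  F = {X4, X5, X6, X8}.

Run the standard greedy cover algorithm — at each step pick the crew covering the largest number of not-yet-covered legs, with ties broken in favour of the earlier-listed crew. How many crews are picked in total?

4

Greedy: pick F (covers 4 new) → pick E (covers 3 new) → pick C (covers 1 new) → pick D (covers 1 new). Total picks: 4.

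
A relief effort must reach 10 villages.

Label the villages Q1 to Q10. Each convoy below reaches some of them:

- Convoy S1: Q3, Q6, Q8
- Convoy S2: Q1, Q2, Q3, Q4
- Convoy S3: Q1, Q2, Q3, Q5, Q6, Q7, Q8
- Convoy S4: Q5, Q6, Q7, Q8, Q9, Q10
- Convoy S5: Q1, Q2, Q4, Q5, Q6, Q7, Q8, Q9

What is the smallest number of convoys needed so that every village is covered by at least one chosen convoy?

2

S2 and S4 together: S2 ∪ S4 = {Q1, Q2, Q3, Q4, Q5, Q6, Q7, Q8, Q9, Q10} — every village is covered.
No single convoy has all 10 villages (the largest, S5, has 8), so 2 is optimal.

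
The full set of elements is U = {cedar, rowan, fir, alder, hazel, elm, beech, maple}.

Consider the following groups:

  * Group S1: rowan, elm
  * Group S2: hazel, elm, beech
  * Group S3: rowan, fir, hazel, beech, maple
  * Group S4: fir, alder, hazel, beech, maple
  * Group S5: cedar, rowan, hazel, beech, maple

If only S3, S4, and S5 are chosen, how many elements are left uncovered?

1

Union of S3, S4, S5 = {cedar, rowan, fir, alder, hazel, beech, maple}.
Not covered: elm — 1 element.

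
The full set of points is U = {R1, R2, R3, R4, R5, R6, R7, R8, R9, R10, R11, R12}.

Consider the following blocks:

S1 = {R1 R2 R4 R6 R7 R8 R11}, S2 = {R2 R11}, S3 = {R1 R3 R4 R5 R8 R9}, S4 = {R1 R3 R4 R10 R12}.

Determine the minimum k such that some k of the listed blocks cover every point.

3

S1, S3, and S4 cover everything between them: the union {R1, R2, R3, R4, R5, R6, R7, R8, R9, R10, R11, R12} is all of U.
Only S3 contains R5, so S3 is forced; the remaining 6 points need at least 2 more blocks (each remaining block adds at most 4) — so at least 3 blocks are needed, and 3 is optimal.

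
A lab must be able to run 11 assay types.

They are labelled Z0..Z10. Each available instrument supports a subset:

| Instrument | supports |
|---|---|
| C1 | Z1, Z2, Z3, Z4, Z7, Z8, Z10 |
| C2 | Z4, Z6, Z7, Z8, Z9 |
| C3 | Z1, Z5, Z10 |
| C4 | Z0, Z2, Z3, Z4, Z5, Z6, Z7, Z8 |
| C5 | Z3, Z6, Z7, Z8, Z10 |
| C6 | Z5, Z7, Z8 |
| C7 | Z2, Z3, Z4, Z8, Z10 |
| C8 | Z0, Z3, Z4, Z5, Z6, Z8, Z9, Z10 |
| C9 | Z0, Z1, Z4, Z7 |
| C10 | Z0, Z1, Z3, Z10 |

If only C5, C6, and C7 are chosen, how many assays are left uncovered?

Union of C5, C6, C7 = {Z2, Z3, Z4, Z5, Z6, Z7, Z8, Z10}.
Not covered: Z0, Z1, Z9 — 3 assays.

3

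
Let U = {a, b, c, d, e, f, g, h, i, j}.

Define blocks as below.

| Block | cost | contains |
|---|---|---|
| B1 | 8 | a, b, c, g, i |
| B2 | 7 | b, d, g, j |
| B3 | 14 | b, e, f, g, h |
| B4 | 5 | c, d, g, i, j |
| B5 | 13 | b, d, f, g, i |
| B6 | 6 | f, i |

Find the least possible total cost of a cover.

B1, B3, B4 together cover every item (B1 ∪ B3 ∪ B4 = {a, b, c, d, e, f, g, h, i, j}); total cost 8 + 14 + 5 = 27.
No covering selection has total cost below 27.

27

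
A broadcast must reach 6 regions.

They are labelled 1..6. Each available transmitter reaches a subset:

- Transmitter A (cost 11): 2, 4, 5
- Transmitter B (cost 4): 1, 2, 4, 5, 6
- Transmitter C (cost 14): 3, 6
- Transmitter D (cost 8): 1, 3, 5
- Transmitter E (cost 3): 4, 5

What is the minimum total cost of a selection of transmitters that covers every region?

12

B, D together cover every region (B ∪ D = {1, 2, 3, 4, 5, 6}); total cost 4 + 8 = 12.
No covering selection has total cost below 12.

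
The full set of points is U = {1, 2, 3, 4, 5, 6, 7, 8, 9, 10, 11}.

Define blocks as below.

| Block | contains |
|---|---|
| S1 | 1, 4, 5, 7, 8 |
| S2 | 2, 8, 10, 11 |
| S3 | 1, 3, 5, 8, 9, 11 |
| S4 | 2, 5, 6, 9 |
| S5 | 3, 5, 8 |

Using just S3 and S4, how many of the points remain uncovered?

Union of S3, S4 = {1, 2, 3, 5, 6, 8, 9, 11}.
Not covered: 4, 7, 10 — 3 points.

3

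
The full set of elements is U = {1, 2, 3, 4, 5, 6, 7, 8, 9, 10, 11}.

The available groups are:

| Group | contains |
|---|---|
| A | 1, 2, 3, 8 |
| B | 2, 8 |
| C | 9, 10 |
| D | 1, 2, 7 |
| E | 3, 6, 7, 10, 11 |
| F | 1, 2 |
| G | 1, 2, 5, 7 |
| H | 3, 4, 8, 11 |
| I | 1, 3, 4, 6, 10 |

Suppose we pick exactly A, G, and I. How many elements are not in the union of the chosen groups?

2

Union of A, G, I = {1, 2, 3, 4, 5, 6, 7, 8, 10}.
Not covered: 9, 11 — 2 elements.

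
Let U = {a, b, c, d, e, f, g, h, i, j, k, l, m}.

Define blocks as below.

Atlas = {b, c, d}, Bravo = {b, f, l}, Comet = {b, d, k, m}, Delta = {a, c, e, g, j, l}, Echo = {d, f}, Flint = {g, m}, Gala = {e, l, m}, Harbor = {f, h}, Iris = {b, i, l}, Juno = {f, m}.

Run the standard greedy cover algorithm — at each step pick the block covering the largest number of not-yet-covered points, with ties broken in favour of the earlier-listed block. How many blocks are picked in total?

Greedy: pick Delta (covers 6 new) → pick Comet (covers 4 new) → pick Harbor (covers 2 new) → pick Iris (covers 1 new). Total picks: 4.

4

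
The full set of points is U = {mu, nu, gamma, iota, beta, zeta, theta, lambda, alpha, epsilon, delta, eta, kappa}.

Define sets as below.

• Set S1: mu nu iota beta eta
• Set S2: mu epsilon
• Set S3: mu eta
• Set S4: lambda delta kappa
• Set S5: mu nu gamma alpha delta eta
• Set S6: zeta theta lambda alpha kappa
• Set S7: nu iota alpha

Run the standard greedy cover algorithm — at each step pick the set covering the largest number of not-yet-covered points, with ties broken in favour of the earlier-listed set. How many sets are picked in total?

4

Greedy: pick S5 (covers 6 new) → pick S6 (covers 4 new) → pick S1 (covers 2 new) → pick S2 (covers 1 new). Total picks: 4.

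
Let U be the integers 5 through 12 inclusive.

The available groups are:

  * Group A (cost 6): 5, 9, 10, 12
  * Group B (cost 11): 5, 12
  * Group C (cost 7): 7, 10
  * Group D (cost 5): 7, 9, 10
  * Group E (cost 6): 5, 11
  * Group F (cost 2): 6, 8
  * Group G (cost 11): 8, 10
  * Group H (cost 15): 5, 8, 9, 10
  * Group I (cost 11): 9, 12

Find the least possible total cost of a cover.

A, D, E, F together cover every point (A ∪ D ∪ E ∪ F = {5, 6, 7, 8, 9, 10, 11, 12}); total cost 6 + 5 + 6 + 2 = 19.
No covering selection has total cost below 19.

19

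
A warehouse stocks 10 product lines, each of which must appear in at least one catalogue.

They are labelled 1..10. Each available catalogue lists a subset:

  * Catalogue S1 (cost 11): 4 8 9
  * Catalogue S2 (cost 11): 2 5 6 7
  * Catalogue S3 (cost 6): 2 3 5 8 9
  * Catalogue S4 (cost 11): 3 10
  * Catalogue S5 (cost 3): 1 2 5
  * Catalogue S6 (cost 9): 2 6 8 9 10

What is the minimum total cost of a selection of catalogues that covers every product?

S1, S2, S4, S5 together cover every product (S1 ∪ S2 ∪ S4 ∪ S5 = {1, 2, 3, 4, 5, 6, 7, 8, 9, 10}); total cost 11 + 11 + 11 + 3 = 36.
The greedy pick S5, S3, S6, S1, S2 costs 40; no covering selection beats 36.

36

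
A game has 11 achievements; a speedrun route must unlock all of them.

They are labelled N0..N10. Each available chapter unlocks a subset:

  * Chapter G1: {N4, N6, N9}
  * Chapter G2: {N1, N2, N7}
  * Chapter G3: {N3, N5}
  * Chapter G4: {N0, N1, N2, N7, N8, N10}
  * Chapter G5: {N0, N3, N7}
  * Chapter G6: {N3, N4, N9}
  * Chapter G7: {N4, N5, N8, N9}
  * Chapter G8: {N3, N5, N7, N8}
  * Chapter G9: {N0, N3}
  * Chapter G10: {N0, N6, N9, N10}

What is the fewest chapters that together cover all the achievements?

Take {G1, G4, G8}. Their union is {N0, N1, N2, N3, N4, N5, N6, N7, N8, N9, N10}, which is all 11 achievements.
No 2 of the 10 chapters cover everything (all 45 combinations miss at least one achievement), so 3 is optimal.

3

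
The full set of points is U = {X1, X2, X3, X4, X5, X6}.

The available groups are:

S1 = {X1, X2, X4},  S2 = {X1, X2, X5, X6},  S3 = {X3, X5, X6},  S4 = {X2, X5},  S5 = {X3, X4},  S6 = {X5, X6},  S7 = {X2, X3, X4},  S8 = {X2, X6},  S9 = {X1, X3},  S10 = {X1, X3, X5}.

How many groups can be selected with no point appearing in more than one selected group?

S8, S9 are pairwise disjoint (S8={X2,X6}; S9={X1,X3}).
Every remaining group overlaps one of these, and no 3 of the listed groups are pairwise disjoint, so 2 is the maximum.

2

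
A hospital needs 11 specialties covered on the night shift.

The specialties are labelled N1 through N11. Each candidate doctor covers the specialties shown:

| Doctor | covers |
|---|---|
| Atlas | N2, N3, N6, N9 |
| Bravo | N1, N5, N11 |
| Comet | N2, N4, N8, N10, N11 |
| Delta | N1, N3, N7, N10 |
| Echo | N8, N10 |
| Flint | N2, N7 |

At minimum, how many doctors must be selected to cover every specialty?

Take {Atlas, Bravo, Comet, Flint}. Their union is {N1, N2, N3, N4, N5, N6, N7, N8, N9, N10, N11}, which is all 11 specialties.
No 3 of the 6 doctors cover everything (all 20 combinations miss at least one specialty), so 4 is optimal.

4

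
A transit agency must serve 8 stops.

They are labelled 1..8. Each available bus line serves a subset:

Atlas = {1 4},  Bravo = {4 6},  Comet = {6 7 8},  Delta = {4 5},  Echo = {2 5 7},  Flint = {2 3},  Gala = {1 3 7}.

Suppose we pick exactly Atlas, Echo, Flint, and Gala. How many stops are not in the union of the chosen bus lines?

Union of Atlas, Echo, Flint, Gala = {1, 2, 3, 4, 5, 7}.
Not covered: 6, 8 — 2 stops.

2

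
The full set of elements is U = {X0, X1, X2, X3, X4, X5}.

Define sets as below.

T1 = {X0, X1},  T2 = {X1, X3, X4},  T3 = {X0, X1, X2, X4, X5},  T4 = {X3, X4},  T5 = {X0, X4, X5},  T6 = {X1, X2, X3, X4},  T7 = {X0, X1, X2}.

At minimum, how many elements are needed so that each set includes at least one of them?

The 2 elements {X0, X4} hit every set.
The sets T4, T7 are pairwise disjoint, so any hitting set needs a separate element for each — at least 2. Hence 2 is optimal.

2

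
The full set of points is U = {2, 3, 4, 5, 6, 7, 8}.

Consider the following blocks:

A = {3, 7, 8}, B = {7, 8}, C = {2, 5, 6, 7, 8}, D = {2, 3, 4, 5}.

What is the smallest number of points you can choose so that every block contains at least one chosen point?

Take H = {4, 8}. Each listed block contains at least one of these, so H is a hitting set of size 2.
The blocks B, D are pairwise disjoint, so any hitting set needs a separate point for each — at least 2. Hence 2 is optimal.

2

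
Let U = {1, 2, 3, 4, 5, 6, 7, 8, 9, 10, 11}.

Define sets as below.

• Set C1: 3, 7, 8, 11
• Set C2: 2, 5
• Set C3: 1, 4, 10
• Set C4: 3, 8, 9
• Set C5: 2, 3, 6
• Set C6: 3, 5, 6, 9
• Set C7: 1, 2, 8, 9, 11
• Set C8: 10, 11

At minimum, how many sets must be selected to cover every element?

Take {C1, C3, C6, C7}. Their union is {1, 2, 3, 4, 5, 6, 7, 8, 9, 10, 11}, which is all 11 elements.
Only C1 contains 7, so C1 is forced; the remaining 7 elements need at least 3 more sets (each remaining set adds at most 3) — so at least 4 sets are needed, and 4 is optimal.

4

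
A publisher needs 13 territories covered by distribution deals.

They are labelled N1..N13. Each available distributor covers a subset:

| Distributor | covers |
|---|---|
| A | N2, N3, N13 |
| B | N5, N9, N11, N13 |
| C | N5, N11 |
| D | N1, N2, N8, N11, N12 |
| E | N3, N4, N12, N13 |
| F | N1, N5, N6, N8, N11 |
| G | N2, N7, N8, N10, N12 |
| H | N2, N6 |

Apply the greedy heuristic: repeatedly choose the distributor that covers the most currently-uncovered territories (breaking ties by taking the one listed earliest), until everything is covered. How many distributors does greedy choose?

5

Greedy: pick D (covers 5 new) → pick B (covers 3 new) → pick E (covers 2 new) → pick G (covers 2 new) → pick F (covers 1 new). Total picks: 5.
(The true minimum cover uses only 4 distributors, so greedy is not optimal here.)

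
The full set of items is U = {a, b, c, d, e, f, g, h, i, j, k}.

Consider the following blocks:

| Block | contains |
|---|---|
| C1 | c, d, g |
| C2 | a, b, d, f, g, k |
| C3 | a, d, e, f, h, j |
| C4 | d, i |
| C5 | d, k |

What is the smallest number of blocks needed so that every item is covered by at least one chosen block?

4

C1 and C2 and C3 and C4 together: C1 ∪ C2 ∪ C3 ∪ C4 = {a, b, c, d, e, f, g, h, i, j, k} — every item is covered.
No 3 of the 5 blocks cover everything (all 10 combinations miss at least one item), so 4 is optimal.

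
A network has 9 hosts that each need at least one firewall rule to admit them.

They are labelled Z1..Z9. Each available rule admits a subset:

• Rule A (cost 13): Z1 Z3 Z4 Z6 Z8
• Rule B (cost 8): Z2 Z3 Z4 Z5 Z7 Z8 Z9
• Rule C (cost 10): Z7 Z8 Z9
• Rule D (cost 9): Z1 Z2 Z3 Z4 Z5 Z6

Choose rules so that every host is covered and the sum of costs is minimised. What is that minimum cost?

B, D together cover every host (B ∪ D = {Z1, Z2, Z3, Z4, Z5, Z6, Z7, Z8, Z9}); total cost 8 + 9 = 17.
No covering selection has total cost below 17.

17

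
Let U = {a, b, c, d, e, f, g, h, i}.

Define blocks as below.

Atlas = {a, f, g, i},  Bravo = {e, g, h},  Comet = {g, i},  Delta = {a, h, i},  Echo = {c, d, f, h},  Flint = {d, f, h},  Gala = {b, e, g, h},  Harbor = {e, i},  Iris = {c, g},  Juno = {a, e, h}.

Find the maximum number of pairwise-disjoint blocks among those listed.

3

Flint, Harbor, Iris are pairwise disjoint (Flint={d,f,h}; Harbor={e,i}; Iris={c,g}).
Every remaining block overlaps one of these, and no 4 of the listed blocks are pairwise disjoint, so 3 is the maximum.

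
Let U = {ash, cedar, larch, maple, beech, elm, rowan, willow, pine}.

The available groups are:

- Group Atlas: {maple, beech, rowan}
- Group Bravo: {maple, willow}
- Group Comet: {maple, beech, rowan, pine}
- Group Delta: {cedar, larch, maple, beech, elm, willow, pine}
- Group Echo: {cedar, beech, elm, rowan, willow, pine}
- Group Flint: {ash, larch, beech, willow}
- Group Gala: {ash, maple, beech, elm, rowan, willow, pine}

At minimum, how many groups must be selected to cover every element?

Delta and Gala cover everything between them: the union {ash, cedar, larch, maple, beech, elm, rowan, willow, pine} is all of U.
No single group has all 9 elements (the largest, Delta, has 7), so 2 is optimal.

2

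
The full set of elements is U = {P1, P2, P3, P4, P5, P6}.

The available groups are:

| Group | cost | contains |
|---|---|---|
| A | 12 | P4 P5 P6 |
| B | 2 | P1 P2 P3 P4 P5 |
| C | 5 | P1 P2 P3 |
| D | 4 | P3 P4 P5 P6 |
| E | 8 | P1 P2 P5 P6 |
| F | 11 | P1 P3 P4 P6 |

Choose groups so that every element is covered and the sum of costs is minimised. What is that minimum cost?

B, D together cover every element (B ∪ D = {P1, P2, P3, P4, P5, P6}); total cost 2 + 4 = 6.
No covering selection has total cost below 6.

6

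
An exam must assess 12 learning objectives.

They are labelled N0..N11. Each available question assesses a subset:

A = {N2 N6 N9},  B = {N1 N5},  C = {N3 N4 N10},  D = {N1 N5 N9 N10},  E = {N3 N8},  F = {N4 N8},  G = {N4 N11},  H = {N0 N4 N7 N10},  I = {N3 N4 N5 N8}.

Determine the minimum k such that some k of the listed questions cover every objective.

Take {A, B, E, G, H}. Their union is {N0, N1, N2, N3, N4, N5, N6, N7, N8, N9, N10, N11}, which is all 12 objectives.
No 4 of the 9 questions cover everything (all 126 combinations miss at least one objective), so 5 is optimal.

5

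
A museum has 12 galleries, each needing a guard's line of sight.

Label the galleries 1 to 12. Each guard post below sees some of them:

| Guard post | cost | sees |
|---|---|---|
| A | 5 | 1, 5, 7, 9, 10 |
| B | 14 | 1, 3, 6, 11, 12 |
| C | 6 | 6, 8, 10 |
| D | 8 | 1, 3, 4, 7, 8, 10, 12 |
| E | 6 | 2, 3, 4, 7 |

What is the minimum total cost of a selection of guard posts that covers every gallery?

A, B, C, E together cover every gallery (A ∪ B ∪ C ∪ E = {1, 2, 3, 4, 5, 6, 7, 8, 9, 10, 11, 12}); total cost 5 + 14 + 6 + 6 = 31.
The greedy pick A, D, C, E, B costs 39; no covering selection beats 31.

31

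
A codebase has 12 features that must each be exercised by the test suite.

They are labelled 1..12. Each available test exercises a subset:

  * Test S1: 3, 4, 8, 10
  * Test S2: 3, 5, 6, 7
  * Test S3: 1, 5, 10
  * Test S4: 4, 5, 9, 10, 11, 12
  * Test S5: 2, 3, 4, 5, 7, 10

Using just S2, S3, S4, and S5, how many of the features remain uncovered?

Union of S2, S3, S4, S5 = {1, 2, 3, 4, 5, 6, 7, 9, 10, 11, 12}.
Not covered: 8 — 1 feature.

1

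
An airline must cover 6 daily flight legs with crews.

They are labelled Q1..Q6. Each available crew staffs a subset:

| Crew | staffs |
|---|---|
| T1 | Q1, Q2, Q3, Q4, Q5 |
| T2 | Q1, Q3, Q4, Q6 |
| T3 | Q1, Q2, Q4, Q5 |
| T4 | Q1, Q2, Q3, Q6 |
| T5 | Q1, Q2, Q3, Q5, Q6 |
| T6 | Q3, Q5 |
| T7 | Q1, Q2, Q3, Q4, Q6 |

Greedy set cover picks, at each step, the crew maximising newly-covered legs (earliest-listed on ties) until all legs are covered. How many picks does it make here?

2

Greedy: pick T1 (covers 5 new) → pick T2 (covers 1 new). Total picks: 2.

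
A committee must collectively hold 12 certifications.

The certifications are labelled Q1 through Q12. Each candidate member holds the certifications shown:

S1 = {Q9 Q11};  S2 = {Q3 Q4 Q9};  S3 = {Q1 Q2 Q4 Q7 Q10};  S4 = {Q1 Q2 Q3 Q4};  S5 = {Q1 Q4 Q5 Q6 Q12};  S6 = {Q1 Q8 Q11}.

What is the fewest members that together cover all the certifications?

4

S2 and S3 and S5 and S6 together: S2 ∪ S3 ∪ S5 ∪ S6 = {Q1, Q2, Q3, Q4, Q5, Q6, Q7, Q8, Q9, Q10, Q11, Q12} — every certification is covered.
Only S5 contains Q5, so S5 is forced; the remaining 7 certifications need at least 3 more members (each remaining member adds at most 3) — so at least 4 members are needed, and 4 is optimal.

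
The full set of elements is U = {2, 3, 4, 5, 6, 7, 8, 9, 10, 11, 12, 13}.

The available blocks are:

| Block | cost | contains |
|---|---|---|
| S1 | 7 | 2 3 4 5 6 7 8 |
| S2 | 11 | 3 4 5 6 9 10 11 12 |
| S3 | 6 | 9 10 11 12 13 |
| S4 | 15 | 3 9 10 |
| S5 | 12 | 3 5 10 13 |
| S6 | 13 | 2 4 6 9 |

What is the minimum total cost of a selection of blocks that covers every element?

S1, S3 together cover every element (S1 ∪ S3 = {2, 3, 4, 5, 6, 7, 8, 9, 10, 11, 12, 13}); total cost 7 + 6 = 13.
No covering selection has total cost below 13.

13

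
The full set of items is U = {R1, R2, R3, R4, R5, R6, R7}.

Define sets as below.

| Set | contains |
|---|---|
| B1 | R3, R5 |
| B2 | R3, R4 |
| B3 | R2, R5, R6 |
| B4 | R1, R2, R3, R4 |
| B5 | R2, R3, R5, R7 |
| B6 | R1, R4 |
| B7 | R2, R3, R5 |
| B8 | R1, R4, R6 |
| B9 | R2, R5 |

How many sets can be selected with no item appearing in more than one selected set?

B5, B8 are pairwise disjoint (B5={R2,R3,R5,R7}; B8={R1,R4,R6}).
Every remaining set overlaps one of these, and no 3 of the listed sets are pairwise disjoint, so 2 is the maximum.

2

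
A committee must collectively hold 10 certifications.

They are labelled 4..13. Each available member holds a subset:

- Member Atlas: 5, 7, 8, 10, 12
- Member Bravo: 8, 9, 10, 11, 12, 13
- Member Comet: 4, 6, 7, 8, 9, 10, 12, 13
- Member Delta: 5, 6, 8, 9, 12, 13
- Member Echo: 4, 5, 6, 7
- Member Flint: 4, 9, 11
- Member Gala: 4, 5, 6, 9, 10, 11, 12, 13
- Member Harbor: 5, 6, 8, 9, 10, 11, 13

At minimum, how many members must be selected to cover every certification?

2

Comet and Gala together: Comet ∪ Gala = {4, 5, 6, 7, 8, 9, 10, 11, 12, 13} — every certification is covered.
No single member has all 10 certifications (the largest, Comet, has 8), so 2 is optimal.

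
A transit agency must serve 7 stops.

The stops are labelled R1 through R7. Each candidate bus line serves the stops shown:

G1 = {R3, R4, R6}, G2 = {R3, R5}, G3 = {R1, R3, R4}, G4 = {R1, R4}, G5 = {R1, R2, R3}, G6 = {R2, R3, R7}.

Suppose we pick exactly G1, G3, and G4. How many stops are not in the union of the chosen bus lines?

3

Union of G1, G3, G4 = {R1, R3, R4, R6}.
Not covered: R2, R5, R7 — 3 stops.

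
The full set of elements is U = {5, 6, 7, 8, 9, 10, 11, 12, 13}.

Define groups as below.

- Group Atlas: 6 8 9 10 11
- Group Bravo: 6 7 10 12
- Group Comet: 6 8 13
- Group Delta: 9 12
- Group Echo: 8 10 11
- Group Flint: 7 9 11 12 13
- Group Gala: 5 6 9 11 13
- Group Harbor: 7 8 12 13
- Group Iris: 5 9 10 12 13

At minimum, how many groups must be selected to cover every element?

Echo and Flint and Gala together: Echo ∪ Flint ∪ Gala = {5, 6, 7, 8, 9, 10, 11, 12, 13} — every element is covered.
No 2 of the 9 groups cover everything (all 36 combinations miss at least one element), so 3 is optimal.

3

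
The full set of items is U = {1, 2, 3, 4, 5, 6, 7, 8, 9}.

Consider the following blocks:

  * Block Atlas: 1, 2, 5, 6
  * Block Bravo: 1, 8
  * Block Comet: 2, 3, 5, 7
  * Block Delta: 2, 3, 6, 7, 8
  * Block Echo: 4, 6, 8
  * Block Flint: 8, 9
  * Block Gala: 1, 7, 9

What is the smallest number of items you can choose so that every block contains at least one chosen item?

3

Take H = {1, 2, 8}. Each listed block contains at least one of these, so H is a hitting set of size 3.
No choice of 2 items meets every block, so 3 is the minimum.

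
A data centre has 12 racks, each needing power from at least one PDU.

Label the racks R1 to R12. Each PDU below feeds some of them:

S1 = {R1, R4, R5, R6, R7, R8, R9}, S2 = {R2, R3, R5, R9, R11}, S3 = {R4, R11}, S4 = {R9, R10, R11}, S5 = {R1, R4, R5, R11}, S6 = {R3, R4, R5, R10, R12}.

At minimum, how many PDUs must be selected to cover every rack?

3

S1 and S2 and S6 together: S1 ∪ S2 ∪ S6 = {R1, R2, R3, R4, R5, R6, R7, R8, R9, R10, R11, R12} — every rack is covered.
Only S2 contains R2, so S2 is forced; the remaining 7 racks need at least 2 more PDUs (each remaining PDU adds at most 5) — so at least 3 PDUs are needed, and 3 is optimal.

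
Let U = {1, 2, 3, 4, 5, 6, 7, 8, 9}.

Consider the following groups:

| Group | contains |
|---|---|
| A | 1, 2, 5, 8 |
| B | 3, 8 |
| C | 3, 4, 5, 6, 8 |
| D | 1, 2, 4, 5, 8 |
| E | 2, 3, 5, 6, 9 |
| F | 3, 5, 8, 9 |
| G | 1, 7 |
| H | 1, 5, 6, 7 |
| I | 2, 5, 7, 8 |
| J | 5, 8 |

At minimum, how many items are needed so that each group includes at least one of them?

3

Take T = {1, 2, 8}. Each listed group contains at least one of these, so T is a hitting set of size 3.
No choice of 2 items meets every group, so 3 is the minimum.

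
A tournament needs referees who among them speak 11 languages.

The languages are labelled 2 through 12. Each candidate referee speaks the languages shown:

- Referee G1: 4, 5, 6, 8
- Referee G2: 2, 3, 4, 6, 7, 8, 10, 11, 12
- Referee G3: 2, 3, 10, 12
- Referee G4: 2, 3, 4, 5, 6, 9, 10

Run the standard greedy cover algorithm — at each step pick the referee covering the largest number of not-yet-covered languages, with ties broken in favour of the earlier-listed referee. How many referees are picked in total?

Greedy: pick G2 (covers 9 new) → pick G4 (covers 2 new). Total picks: 2.

2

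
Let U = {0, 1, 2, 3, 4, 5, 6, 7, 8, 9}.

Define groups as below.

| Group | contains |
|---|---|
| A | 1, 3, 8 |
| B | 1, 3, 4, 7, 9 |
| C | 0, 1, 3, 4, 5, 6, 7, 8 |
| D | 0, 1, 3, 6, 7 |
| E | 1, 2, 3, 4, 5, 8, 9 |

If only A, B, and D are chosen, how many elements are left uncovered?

2

Union of A, B, D = {0, 1, 3, 4, 6, 7, 8, 9}.
Not covered: 2, 5 — 2 elements.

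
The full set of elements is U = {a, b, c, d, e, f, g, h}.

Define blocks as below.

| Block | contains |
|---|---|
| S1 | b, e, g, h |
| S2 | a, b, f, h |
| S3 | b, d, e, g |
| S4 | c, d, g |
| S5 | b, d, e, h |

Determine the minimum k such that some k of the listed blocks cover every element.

3

S2, S3, and S4 cover everything between them: the union {a, b, c, d, e, f, g, h} is all of U.
Only S2 contains a, so S2 is forced; the remaining 4 elements need at least 2 more blocks (each remaining block adds at most 3) — so at least 3 blocks are needed, and 3 is optimal.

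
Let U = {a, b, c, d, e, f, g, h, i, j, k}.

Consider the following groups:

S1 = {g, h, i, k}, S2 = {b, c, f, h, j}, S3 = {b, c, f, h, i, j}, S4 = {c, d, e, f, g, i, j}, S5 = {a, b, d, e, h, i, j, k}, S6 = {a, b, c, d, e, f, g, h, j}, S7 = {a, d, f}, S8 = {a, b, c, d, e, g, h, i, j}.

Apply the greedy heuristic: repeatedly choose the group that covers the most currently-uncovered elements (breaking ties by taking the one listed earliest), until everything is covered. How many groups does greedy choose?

Greedy: pick S6 (covers 9 new) → pick S1 (covers 2 new). Total picks: 2.

2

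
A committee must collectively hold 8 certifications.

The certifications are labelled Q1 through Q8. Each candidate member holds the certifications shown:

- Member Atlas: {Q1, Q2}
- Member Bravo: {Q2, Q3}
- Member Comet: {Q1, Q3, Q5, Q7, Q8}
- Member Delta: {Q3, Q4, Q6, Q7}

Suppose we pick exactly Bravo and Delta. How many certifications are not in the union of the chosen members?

Union of Bravo, Delta = {Q2, Q3, Q4, Q6, Q7}.
Not covered: Q1, Q5, Q8 — 3 certifications.

3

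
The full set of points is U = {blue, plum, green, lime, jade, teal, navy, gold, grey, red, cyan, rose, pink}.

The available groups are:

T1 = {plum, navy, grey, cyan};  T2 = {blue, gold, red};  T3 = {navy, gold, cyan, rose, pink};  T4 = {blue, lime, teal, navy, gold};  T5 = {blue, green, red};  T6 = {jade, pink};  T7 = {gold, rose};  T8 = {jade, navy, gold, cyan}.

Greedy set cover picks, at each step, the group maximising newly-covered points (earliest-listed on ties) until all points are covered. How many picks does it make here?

5

Greedy: pick T3 (covers 5 new) → pick T4 (covers 3 new) → pick T1 (covers 2 new) → pick T5 (covers 2 new) → pick T6 (covers 1 new). Total picks: 5.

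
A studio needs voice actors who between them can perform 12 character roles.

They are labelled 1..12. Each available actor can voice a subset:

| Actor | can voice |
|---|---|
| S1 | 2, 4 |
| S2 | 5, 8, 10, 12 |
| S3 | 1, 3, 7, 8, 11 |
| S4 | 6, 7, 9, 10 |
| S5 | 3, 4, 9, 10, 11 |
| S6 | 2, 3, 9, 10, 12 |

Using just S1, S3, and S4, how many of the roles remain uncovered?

Union of S1, S3, S4 = {1, 2, 3, 4, 6, 7, 8, 9, 10, 11}.
Not covered: 5, 12 — 2 roles.

2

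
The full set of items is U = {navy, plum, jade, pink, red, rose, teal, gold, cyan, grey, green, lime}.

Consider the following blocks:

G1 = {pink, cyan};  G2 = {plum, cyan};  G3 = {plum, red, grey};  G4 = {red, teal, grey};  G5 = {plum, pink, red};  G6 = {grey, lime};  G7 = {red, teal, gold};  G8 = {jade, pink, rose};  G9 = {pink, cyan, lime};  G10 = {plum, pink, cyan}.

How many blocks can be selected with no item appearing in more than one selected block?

4

G2, G6, G7, G8 are pairwise disjoint (G2={plum,cyan}; G6={grey,lime}; G7={red,teal,gold}; G8={jade,pink,rose}).
Every remaining block overlaps one of these, and no 5 of the listed blocks are pairwise disjoint, so 4 is the maximum.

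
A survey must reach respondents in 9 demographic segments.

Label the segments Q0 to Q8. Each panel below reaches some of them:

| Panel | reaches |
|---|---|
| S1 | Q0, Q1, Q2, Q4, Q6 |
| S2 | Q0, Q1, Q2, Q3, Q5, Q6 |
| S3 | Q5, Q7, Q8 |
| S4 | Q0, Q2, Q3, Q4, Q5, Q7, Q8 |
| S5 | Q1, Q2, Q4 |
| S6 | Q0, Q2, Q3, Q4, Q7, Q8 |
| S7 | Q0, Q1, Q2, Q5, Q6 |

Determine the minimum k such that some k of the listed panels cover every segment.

2

S6 and S7 together: S6 ∪ S7 = {Q0, Q1, Q2, Q3, Q4, Q5, Q6, Q7, Q8} — every segment is covered.
No single panel has all 9 segments (the largest, S4, has 7), so 2 is optimal.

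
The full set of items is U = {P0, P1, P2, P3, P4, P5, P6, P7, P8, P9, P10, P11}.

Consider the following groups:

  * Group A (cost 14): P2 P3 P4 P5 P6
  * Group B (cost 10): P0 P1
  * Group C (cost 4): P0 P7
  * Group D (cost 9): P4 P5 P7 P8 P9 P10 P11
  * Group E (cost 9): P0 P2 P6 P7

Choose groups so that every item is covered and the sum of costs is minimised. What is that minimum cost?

33

A, B, D together cover every item (A ∪ B ∪ D = {P0, P1, P2, P3, P4, P5, P6, P7, P8, P9, P10, P11}); total cost 14 + 10 + 9 = 33.
The greedy pick D, E, B, A costs 42; no covering selection beats 33.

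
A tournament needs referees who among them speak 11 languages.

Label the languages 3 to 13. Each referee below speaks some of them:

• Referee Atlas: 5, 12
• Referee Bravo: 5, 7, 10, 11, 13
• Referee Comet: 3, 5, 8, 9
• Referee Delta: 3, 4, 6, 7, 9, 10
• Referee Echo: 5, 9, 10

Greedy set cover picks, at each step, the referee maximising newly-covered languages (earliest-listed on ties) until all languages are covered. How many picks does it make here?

Greedy: pick Delta (covers 6 new) → pick Bravo (covers 3 new) → pick Atlas (covers 1 new) → pick Comet (covers 1 new). Total picks: 4.

4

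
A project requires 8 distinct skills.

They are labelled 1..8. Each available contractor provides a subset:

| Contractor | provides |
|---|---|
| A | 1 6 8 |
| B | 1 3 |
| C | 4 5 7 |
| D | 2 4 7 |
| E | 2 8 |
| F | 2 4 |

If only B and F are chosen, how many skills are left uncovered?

Union of B, F = {1, 2, 3, 4}.
Not covered: 5, 6, 7, 8 — 4 skills.

4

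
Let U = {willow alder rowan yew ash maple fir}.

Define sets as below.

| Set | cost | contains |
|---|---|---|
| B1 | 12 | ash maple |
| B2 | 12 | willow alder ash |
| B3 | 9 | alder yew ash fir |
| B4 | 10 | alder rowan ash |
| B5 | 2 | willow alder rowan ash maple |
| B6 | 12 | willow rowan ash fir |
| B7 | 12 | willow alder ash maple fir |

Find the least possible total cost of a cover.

11

B3, B5 together cover every element (B3 ∪ B5 = {willow, alder, rowan, yew, ash, maple, fir}); total cost 9 + 2 = 11.
No covering selection has total cost below 11.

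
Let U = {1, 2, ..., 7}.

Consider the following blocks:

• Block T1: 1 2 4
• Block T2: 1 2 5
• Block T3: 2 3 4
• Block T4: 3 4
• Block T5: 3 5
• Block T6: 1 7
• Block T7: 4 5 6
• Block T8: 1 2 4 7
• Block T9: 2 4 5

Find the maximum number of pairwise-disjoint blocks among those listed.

T5, T6 are pairwise disjoint (T5={3,5}; T6={1,7}).
Every remaining block overlaps one of these, and no 3 of the listed blocks are pairwise disjoint, so 2 is the maximum.

2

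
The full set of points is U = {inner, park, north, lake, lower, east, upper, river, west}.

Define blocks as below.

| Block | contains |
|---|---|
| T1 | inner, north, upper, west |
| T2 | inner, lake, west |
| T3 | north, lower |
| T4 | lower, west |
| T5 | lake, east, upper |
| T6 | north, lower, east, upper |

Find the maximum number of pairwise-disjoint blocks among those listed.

2

T3, T5 are pairwise disjoint (T3={north,lower}; T5={lake,east,upper}).
Every remaining block overlaps one of these, and no 3 of the listed blocks are pairwise disjoint, so 2 is the maximum.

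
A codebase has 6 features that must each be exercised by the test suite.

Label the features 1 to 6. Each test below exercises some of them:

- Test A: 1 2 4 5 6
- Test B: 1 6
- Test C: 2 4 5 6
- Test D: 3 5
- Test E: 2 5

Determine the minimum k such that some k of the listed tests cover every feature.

2

Take {A, D}. Their union is {1, 2, 3, 4, 5, 6}, which is all 6 features.
No single test has all 6 features (the largest, A, has 5), so 2 is optimal.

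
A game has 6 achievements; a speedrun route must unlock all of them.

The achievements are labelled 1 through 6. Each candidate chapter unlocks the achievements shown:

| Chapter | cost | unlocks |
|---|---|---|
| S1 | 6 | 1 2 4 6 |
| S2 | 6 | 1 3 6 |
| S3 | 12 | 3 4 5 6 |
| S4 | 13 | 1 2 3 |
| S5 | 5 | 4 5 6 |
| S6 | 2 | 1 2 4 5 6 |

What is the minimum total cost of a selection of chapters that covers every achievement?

S2, S6 together cover every achievement (S2 ∪ S6 = {1, 2, 3, 4, 5, 6}); total cost 6 + 2 = 8.
No covering selection has total cost below 8.

8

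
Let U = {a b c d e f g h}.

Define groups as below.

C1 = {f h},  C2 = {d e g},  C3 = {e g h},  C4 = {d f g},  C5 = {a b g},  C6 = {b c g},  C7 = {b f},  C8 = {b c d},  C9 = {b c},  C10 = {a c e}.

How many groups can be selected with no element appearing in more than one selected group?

3

C1, C2, C9 are pairwise disjoint (C1={f,h}; C2={d,e,g}; C9={b,c}).
Every remaining group overlaps one of these, and no 4 of the listed groups are pairwise disjoint, so 3 is the maximum.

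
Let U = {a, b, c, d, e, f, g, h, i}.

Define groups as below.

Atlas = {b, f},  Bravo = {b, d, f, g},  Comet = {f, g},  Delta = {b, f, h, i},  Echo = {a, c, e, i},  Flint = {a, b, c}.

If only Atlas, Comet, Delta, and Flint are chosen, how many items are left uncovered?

2

Union of Atlas, Comet, Delta, Flint = {a, b, c, f, g, h, i}.
Not covered: d, e — 2 items.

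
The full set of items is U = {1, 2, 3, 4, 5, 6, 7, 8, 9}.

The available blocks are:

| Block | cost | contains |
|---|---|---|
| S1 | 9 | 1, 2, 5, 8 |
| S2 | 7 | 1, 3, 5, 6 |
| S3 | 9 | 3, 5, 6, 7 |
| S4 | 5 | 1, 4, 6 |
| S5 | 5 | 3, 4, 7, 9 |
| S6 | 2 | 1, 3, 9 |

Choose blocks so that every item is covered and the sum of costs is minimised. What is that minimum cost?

S1, S4, S5 together cover every item (S1 ∪ S4 ∪ S5 = {1, 2, 3, 4, 5, 6, 7, 8, 9}); total cost 9 + 5 + 5 = 19.
The greedy pick S6, S4, S1, S5 costs 21; no covering selection beats 19.

19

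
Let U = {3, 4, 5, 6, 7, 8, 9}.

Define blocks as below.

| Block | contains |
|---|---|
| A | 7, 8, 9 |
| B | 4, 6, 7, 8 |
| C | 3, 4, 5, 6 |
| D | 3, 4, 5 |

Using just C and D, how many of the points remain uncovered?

3

Union of C, D = {3, 4, 5, 6}.
Not covered: 7, 8, 9 — 3 points.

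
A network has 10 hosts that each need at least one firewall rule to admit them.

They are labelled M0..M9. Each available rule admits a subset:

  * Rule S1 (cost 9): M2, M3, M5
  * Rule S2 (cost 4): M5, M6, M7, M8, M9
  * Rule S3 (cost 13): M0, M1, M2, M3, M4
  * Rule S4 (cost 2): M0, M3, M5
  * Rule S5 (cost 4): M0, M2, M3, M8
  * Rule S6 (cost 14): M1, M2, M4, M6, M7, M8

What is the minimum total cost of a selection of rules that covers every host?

17

S2, S3 together cover every host (S2 ∪ S3 = {M0, M1, M2, M3, M4, M5, M6, M7, M8, M9}); total cost 4 + 13 = 17.
The greedy pick S4, S2, S5, S3 costs 23; no covering selection beats 17.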